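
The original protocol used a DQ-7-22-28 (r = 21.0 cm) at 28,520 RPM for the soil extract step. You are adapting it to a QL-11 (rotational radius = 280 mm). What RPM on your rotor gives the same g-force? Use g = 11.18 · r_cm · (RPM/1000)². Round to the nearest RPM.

RCF = 11.18 × r × (N/1000)²
RCF_original = 11.18 × 21 × (28.52)² = 11.18 × 21 × 813.3904 ≈ 190,967.8 × g
Your rotor: r = 280 mm = 28.0 cm
190,967.8 = 11.18 × 28 × (N/1000)²
(N/1000)² = 190,967.8 / 313.04 = 610.0428
N = 1000 × √610.0428 ≈ 24,699.0

≈ 24699 RPM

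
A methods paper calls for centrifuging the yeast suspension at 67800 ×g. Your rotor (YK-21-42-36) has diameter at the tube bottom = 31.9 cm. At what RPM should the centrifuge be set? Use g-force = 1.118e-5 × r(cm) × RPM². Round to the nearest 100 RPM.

r = 31.9 / 2 = 15.95 cm
67,800 = 1.118 × 10⁻⁵ × 15.95 × N²
N² = 67,800 / (17.8321 × 10⁻⁵) = 380,213,211
N ≈ √380,213,211 ≈ 19,499.1

19500 RPM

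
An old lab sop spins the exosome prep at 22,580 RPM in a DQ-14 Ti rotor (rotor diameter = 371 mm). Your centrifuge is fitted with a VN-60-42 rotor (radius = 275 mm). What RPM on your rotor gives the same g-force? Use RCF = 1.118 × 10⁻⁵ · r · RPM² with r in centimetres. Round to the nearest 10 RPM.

18550 RPM

Original rotor: r = 371 mm / 2 = 185.5 mm = 18.55 cm
RCF = 1.118 × 10⁻⁵ × r × N²
RCF_original = 1.118 × 10⁻⁵ × 18.55 × (22580)² = 1.118 × 10⁻⁵ × 18.55 × 509,856,400 ≈ 105,738.6 × g
Your rotor: r = 275 mm = 27.5 cm
105,738.6 = 1.118 × 10⁻⁵ × 27.5 × N²
N² = 105,738.6 / (30.745 × 10⁻⁵) = 343,921,288
N ≈ √343,921,288 ≈ 18,545.1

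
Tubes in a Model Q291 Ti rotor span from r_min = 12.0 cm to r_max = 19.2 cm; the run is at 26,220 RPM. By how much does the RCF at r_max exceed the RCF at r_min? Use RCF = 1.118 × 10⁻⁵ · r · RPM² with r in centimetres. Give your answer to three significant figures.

≈ 55300 g

RCF_max = 1.118 × 10⁻⁵ × 19.2 × (26220)² = 1.118 × 10⁻⁵ × 19.2 × 687,488,400 ≈ 147,573.5 × g
RCF_min = 1.118 × 10⁻⁵ × 12 × (26220)² = 1.118 × 10⁻⁵ × 12 × 687,488,400 ≈ 92,233.4 × g
ΔRCF = 147,573.5 − 92,233.4 = 55,340.1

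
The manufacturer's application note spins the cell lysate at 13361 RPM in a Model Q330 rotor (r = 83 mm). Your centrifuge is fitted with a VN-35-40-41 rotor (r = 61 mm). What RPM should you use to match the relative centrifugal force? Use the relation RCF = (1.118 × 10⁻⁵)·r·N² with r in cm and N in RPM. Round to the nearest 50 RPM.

15600 RPM

Original rotor: r = 83 mm = 8.3 cm
RCF = 1.118 × 10⁻⁵ × r × N²
RCF_original = 1.118 × 10⁻⁵ × 8.3 × (13361)² = 1.118 × 10⁻⁵ × 8.3 × 178,516,321 ≈ 16,565.2 × g
Your rotor: r = 61 mm = 6.1 cm
16,565.2 = 1.118 × 10⁻⁵ × 6.1 × N²
N² = 16,565.2 / (6.8198 × 10⁻⁵) = 242,898,619
N ≈ √242,898,619 ≈ 15,585.2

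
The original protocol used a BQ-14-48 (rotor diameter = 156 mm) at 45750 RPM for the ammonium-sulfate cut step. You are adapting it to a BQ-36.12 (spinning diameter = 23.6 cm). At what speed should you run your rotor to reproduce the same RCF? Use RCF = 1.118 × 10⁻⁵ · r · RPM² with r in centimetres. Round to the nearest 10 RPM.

Original rotor: r = 156 mm / 2 = 78 mm = 7.8 cm
RCF_original = 1.118 × 10⁻⁵ × 7.8 × (45750)² = 1.118 × 10⁻⁵ × 7.8 × 2,093,062,500 ≈ 182,523.4 × g
Your rotor: r = 23.6 / 2 = 11.8 cm
182,523.4 = 1.118 × 10⁻⁵ × 11.8 × N²
N² = 182,523.4 / (13.1924 × 10⁻⁵) = 1,383,549,619
N ≈ √1,383,549,619 ≈ 37,196.1

≈ 37200 RPM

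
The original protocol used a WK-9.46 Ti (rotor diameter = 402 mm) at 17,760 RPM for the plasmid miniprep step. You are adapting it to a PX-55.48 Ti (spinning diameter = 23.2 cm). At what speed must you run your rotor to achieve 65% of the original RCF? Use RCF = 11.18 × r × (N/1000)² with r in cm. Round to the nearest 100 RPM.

18800 RPM

Original rotor: r = 402 mm / 2 = 201 mm = 20.1 cm
RCF = 11.18 × r × (N/1000)²
RCF_original = 11.18 × 20.1 × (17.76)² = 11.18 × 20.1 × 315.4176 ≈ 70,880 × g
Target RCF = 0.65 × 70,880 ≈ 46,072 × g
Your rotor: r = 23.2 / 2 = 11.6 cm
46,072 = 11.18 × 11.6 × (N/1000)²
(N/1000)² = 46,072 / 129.688 = 355.2526
N = 1000 × √355.2526 ≈ 18,848.1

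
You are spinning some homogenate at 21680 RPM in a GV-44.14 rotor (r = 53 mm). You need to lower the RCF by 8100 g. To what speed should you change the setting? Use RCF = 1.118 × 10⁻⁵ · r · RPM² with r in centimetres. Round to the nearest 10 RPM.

≈ 18260 RPM

r = 53 mm = 5.3 cm
Current RCF = 1.118 × 10⁻⁵ × 5.3 × (21680)² = 1.118 × 10⁻⁵ × 5.3 × 470,022,400 ≈ 27,850.7 × g
Target RCF = 27,850.7 − 8,100 = 19,750.7 × g
N² = 19,750.7 / (5.9254 × 10⁻⁵) = 333,322,645
N ≈ √333,322,645 ≈ 18,257.1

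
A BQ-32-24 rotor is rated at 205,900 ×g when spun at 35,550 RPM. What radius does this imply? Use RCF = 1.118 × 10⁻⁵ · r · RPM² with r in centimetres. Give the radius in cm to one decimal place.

205900 = 1.118 × 10⁻⁵ × r × (35550)²
r = 205900 / (1.118 × 10⁻⁵ × 1,263,802,500) = 205900 / 14129.31 ≈ 14.573 cm

14.6 cm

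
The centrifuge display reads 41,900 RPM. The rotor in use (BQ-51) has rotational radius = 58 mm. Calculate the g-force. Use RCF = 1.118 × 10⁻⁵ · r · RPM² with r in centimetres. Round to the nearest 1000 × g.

RCF ≈ 114000 g

r = 58 mm = 5.8 cm
RCF = 1.118 × 10⁻⁵ × 5.8 × (41900)² = 1.118 × 10⁻⁵ × 5.8 × 1,755,610,000 ≈ 113,840.8 × g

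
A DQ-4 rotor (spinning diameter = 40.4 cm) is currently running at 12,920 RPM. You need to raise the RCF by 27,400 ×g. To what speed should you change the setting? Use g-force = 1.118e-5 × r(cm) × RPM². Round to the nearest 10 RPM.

N₂ ≈ 16980 RPM

r = 40.4 / 2 = 20.2 cm
Current RCF = 1.118 × 10⁻⁵ × 20.2 × (12920)² = 1.118 × 10⁻⁵ × 20.2 × 166,926,400 ≈ 37,698 × g
Target RCF = 37,698 + 27,400 = 65,098 × g
N² = 65,098 / (22.5836 × 10⁻⁵) = 288,253,423
N ≈ √288,253,423 ≈ 16,978.0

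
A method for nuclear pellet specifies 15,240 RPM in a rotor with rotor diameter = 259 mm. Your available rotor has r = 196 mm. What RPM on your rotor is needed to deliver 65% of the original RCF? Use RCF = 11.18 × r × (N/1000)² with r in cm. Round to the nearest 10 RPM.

≈ 9990 RPM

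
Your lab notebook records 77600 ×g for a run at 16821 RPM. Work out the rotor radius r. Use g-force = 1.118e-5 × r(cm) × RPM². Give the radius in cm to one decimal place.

RCF = 1.118 × 10⁻⁵ × r × N²
77600 = 1.118 × 10⁻⁵ × r × (16821)²
r = 77600 / (1.118 × 10⁻⁵ × 282,946,041) = 77600 / 3163.337 ≈ 24.531 cm

24.5 cm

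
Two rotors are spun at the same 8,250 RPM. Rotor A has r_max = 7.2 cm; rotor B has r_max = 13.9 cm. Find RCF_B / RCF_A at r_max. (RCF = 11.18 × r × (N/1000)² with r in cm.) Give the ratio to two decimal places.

At fixed N, RCF ∝ r, so RCF_B/RCF_A = r_B/r_A = 13.9 / 7.2 = 1.9306.

1.93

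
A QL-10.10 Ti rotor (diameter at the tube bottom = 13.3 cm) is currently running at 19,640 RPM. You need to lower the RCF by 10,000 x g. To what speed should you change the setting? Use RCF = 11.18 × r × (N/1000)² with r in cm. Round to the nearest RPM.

r = 13.3 / 2 = 6.65 cm
Current RCF = 11.18 × 6.65 × (19.64)² = 11.18 × 6.65 × 385.7296 ≈ 28,677.8 × g
Target RCF = 28,677.8 − 10,000 = 18,677.8 × g
(N/1000)² = 18,677.8 / 74.347 = 251.2247
N = 1000 × √251.2247 ≈ 15,850.1

15850 RPM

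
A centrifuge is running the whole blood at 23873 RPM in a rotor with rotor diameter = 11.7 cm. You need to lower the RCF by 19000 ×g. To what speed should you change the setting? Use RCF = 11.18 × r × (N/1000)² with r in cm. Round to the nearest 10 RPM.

r = 11.7 / 2 = 5.85 cm
Current RCF = 11.18 × 5.85 × (23.873)² = 11.18 × 5.85 × 569.920129 ≈ 37,274.5 × g
Target RCF = 37,274.5 − 19,000 = 18,274.5 × g
(N/1000)² = 18,274.5 / 65.403 = 279.4138
N = 1000 × √279.4138 ≈ 16,715.7

N₂ ≈ 16720 RPM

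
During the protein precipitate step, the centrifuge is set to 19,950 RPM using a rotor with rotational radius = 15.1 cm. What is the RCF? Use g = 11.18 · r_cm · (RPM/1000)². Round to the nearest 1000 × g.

RCF = 11.18 × 15.1 × (19.95)² = 11.18 × 15.1 × 398.0025 ≈ 67,190 × g

≈ 67000 ×g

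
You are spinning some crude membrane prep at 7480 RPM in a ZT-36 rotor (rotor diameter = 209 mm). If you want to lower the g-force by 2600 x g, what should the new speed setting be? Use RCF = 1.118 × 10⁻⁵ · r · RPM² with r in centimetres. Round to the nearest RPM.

≈ 5805 RPM

r = 209 mm / 2 = 104.5 mm = 10.45 cm
Current RCF = 1.118 × 10⁻⁵ × 10.45 × (7480)² = 1.118 × 10⁻⁵ × 10.45 × 55,950,400 ≈ 6,536.7 × g
Target RCF = 6,536.7 − 2,600 = 3,936.7 × g
N² = 3,936.7 / (11.6831 × 10⁻⁵) = 33,695,680
N ≈ √33,695,680 ≈ 5,804.8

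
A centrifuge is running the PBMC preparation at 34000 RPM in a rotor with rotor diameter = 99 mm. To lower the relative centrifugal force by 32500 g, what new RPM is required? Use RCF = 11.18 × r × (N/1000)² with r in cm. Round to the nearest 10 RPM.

≈ 23850 RPM

r = 99 mm / 2 = 49.5 mm = 4.95 cm
Current RCF = 11.18 × 4.95 × (34)² = 11.18 × 4.95 × 1,156 ≈ 63,974.2 × g
Target RCF = 63,974.2 − 32,500 = 31,474.2 × g
(N/1000)² = 31,474.2 / 55.341 = 568.732
N = 1000 × √568.732 ≈ 23,848.1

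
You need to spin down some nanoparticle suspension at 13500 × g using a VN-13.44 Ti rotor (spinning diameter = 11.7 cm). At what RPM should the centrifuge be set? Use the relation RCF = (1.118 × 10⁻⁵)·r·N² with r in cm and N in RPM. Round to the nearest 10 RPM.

≈ 14370 RPM

r = 11.7 / 2 = 5.85 cm
13,500 = 1.118 × 10⁻⁵ × 5.85 × N²
N² = 13,500 / (6.5403 × 10⁻⁵) = 206,412,550
N ≈ √206,412,550 ≈ 14,367.1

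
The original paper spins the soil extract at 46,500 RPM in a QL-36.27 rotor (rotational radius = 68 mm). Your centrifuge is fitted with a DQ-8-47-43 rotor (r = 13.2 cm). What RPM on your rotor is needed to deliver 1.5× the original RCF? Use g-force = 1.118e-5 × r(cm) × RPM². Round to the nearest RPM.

40876 RPM

Original rotor: r = 68 mm = 6.8 cm
RCF_original = 1.118 × 10⁻⁵ × 6.8 × (46500)² = 1.118 × 10⁻⁵ × 6.8 × 2,162,250,000 ≈ 164,382.9 × g
Target RCF = 1.5 × 164,382.9 ≈ 246,574.3 × g
246,574.3 = 1.118 × 10⁻⁵ × 13.2 × N²
N² = 246,574.3 / (14.7576 × 10⁻⁵) = 1,670,829,268
N ≈ √1,670,829,268 ≈ 40,875.8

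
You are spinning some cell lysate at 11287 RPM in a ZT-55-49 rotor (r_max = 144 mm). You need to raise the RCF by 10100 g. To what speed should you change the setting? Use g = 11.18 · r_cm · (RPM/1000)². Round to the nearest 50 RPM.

N₂ ≈ 13800 RPM

r = 144 mm = 14.4 cm
Current RCF = 11.18 × 14.4 × (11.287)² = 11.18 × 14.4 × 127.396369 ≈ 20,509.8 × g
Target RCF = 20,509.8 + 10,100 = 30,609.8 × g
(N/1000)² = 30,609.8 / 160.992 = 190.1324
N = 1000 × √190.1324 ≈ 13,788.9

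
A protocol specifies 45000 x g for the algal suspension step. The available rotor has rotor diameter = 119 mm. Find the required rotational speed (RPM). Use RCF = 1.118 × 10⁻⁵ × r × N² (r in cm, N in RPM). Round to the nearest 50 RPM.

≈ 26000 RPM

r = 119 mm / 2 = 59.5 mm = 5.95 cm
45,000 = 1.118 × 10⁻⁵ × 5.95 × N²
N² = 45,000 / (6.6521 × 10⁻⁵) = 676,478,105
N ≈ √676,478,105 ≈ 26,009.2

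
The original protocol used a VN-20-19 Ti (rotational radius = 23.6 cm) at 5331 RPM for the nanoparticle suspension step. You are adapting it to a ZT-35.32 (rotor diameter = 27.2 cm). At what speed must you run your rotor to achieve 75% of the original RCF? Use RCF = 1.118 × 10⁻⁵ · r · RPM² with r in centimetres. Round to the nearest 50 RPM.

RCF = 1.118 × 10⁻⁵ × r × N²
RCF_original = 1.118 × 10⁻⁵ × 23.6 × (5331)² = 1.118 × 10⁻⁵ × 23.6 × 28,419,561 ≈ 7,498.4 × g
Target RCF = 0.75 × 7,498.4 ≈ 5,623.8 × g
Your rotor: r = 27.2 / 2 = 13.6 cm
5,623.8 = 1.118 × 10⁻⁵ × 13.6 × N²
N² = 5,623.8 / (15.2048 × 10⁻⁵) = 36,987,004
N ≈ √36,987,004 ≈ 6,081.7

6100 RPM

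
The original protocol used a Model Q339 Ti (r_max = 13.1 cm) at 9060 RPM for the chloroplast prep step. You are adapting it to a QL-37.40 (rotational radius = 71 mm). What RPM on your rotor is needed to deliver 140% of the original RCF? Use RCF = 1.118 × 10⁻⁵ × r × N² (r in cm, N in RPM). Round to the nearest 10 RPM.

RCF = 1.118 × 10⁻⁵ × r × N²
RCF_original = 1.118 × 10⁻⁵ × 13.1 × (9060)² = 1.118 × 10⁻⁵ × 13.1 × 82,083,600 ≈ 12,021.8 × g
Target RCF = 1.4 × 12,021.8 ≈ 16,830.5 × g
Your rotor: r = 71 mm = 7.1 cm
16,830.5 = 1.118 × 10⁻⁵ × 7.1 × N²
N² = 16,830.5 / (7.9378 × 10⁻⁵) = 212,029,782
N ≈ √212,029,782 ≈ 14,561.2

14560 RPM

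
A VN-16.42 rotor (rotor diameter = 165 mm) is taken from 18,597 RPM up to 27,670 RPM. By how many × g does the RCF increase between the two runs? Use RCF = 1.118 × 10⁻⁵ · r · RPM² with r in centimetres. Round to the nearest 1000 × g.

≈ 39000 × g

r = 165 mm / 2 = 82.5 mm = 8.25 cm
RCF₁ = 1.118 × 10⁻⁵ × 8.25 × (18597)² = 1.118 × 10⁻⁵ × 8.25 × 345,848,409 ≈ 31,899.3 × g
RCF₂ = 1.118 × 10⁻⁵ × 8.25 × (27670)² = 1.118 × 10⁻⁵ × 8.25 × 765,628,900 ≈ 70,617.8 × g
Increase = 70,617.8 − 31,899.3 = 38,718.5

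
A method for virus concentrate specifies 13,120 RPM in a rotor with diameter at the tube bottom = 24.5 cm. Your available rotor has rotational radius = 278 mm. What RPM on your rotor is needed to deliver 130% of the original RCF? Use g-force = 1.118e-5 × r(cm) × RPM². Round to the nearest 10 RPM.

≈ 9930 RPM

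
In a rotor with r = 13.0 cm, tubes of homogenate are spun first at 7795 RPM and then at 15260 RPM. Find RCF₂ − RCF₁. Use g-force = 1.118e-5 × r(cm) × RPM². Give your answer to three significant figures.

≈ 25000 x g

RCF₁ = 1.118 × 10⁻⁵ × 13 × (7795)² = 1.118 × 10⁻⁵ × 13 × 60,762,025 ≈ 8,831.2 × g
RCF₂ = 1.118 × 10⁻⁵ × 13 × (15260)² = 1.118 × 10⁻⁵ × 13 × 232,867,600 ≈ 33,845 × g
Increase = 33,845 − 8,831.2 = 25,013.8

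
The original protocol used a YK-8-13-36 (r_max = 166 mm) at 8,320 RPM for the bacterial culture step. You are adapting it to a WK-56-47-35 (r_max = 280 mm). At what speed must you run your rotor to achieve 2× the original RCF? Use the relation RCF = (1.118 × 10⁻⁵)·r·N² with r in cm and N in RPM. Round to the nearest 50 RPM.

≈ 9050 RPM

Original rotor: r = 166 mm = 16.6 cm
RCF_original = 1.118 × 10⁻⁵ × 16.6 × (8320)² = 1.118 × 10⁻⁵ × 16.6 × 69,222,400 ≈ 12,846.8 × g
Target RCF = 2 × 12,846.8 ≈ 25,693.6 × g
Your rotor: r = 280 mm = 28.0 cm
25,693.6 = 1.118 × 10⁻⁵ × 28 × N²
N² = 25,693.6 / (31.304 × 10⁻⁵) = 82,077,690
N ≈ √82,077,690 ≈ 9,059.7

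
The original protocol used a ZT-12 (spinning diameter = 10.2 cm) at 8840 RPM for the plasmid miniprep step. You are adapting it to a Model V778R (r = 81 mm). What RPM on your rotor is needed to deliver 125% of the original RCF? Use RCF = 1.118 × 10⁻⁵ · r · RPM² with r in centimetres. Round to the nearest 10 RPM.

Original rotor: r = 10.2 / 2 = 5.1 cm
RCF_original = 1.118 × 10⁻⁵ × 5.1 × (8840)² = 1.118 × 10⁻⁵ × 5.1 × 78,145,600 ≈ 4,455.7 × g
Target RCF = 1.25 × 4,455.7 ≈ 5,569.6 × g
Your rotor: r = 81 mm = 8.1 cm
5,569.6 = 1.118 × 10⁻⁵ × 8.1 × N²
N² = 5,569.6 / (9.0558 × 10⁻⁵) = 61,503,125
N ≈ √61,503,125 ≈ 7,842.4

≈ 7840 RPM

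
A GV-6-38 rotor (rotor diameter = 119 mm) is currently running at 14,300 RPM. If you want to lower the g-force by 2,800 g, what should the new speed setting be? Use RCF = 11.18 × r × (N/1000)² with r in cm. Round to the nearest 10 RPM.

N₂ ≈ 12740 RPM

r = 119 mm / 2 = 59.5 mm = 5.95 cm
Current RCF = 11.18 × 5.95 × (14.3)² = 11.18 × 5.95 × 204.49 ≈ 13,602.9 × g
Target RCF = 13,602.9 − 2,800 = 10,802.9 × g
(N/1000)² = 10,802.9 / 66.521 = 162.3983
N = 1000 × √162.3983 ≈ 12,743.6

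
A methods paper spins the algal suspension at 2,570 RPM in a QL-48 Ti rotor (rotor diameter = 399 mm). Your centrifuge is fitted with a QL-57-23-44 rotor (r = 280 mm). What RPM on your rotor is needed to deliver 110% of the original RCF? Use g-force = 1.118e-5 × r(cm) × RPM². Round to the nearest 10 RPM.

Original rotor: r = 399 mm / 2 = 199.5 mm = 19.95 cm
RCF_original = 1.118 × 10⁻⁵ × 19.95 × (2570)² = 1.118 × 10⁻⁵ × 19.95 × 6,604,900 ≈ 1,473.2 × g
Target RCF = 1.1 × 1,473.2 ≈ 1,620.5 × g
Your rotor: r = 280 mm = 28.0 cm
1,620.5 = 1.118 × 10⁻⁵ × 28 × N²
N² = 1,620.5 / (31.304 × 10⁻⁵) = 5,176,655
N ≈ √5,176,655 ≈ 2,275.2

2280 RPM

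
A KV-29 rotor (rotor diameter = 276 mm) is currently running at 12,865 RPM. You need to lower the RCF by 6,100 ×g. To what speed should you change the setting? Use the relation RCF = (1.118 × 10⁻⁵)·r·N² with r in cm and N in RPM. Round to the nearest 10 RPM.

≈ 11220 RPM

r = 276 mm / 2 = 138 mm = 13.8 cm
Current RCF = 1.118 × 10⁻⁵ × 13.8 × (12865)² = 1.118 × 10⁻⁵ × 13.8 × 165,508,225 ≈ 25,535.3 × g
Target RCF = 25,535.3 − 6,100 = 19,435.3 × g
N² = 19,435.3 / (15.4284 × 10⁻⁵) = 125,970,937
N ≈ √125,970,937 ≈ 11,223.7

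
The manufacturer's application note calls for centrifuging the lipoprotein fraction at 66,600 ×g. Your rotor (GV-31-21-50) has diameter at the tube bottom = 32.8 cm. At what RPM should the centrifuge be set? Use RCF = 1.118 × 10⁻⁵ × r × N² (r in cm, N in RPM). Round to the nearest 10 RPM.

r = 32.8 / 2 = 16.4 cm
66,600 = 1.118 × 10⁻⁵ × 16.4 × N²
N² = 66,600 / (18.3352 × 10⁻⁵) = 363,235,743
N ≈ √363,235,743 ≈ 19,058.7

N ≈ 19060 RPM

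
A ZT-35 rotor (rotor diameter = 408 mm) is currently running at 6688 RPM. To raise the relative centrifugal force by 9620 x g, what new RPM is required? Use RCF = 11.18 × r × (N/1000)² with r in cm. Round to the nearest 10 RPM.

≈ 9320 RPM

r = 408 mm / 2 = 204 mm = 20.4 cm
Current RCF = 11.18 × 20.4 × (6.688)² = 11.18 × 20.4 × 44.729344 ≈ 10,201.5 × g
Target RCF = 10,201.5 + 9,620 = 19,821.5 × g
(N/1000)² = 19,821.5 / 228.072 = 86.90896
N = 1000 × √86.90896 ≈ 9,322.5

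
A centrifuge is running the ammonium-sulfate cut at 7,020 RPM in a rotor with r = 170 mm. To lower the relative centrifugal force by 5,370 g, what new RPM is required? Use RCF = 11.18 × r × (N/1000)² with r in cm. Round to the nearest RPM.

r = 170 mm = 17.0 cm
Current RCF = 11.18 × 17 × (7.02)² = 11.18 × 17 × 49.2804 ≈ 9,366.2 × g
Target RCF = 9,366.2 − 5,370 = 3,996.2 × g
(N/1000)² = 3,996.2 / 190.06 = 21.02599
N = 1000 × √21.02599 ≈ 4,585.4

4585 RPM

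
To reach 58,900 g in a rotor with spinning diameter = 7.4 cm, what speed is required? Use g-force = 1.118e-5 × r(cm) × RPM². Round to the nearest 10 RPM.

37730 RPM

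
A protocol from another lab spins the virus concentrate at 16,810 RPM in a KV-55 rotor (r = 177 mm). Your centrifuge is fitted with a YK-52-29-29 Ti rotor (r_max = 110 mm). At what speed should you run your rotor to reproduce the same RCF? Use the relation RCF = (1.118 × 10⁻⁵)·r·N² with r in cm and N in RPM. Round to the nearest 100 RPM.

21300 RPM

Original rotor: r = 177 mm = 17.7 cm
RCF_original = 1.118 × 10⁻⁵ × 17.7 × (16810)² = 1.118 × 10⁻⁵ × 17.7 × 282,576,100 ≈ 55,917.9 × g
Your rotor: r = 110 mm = 11.0 cm
55,917.9 = 1.118 × 10⁻⁵ × 11 × N²
N² = 55,917.9 / (12.298 × 10⁻⁵) = 454,691,007
N ≈ √454,691,007 ≈ 21,323.5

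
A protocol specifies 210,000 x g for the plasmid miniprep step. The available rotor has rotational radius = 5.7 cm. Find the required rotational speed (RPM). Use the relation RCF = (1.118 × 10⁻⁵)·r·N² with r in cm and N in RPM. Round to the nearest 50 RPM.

210,000 = 1.118 × 10⁻⁵ × 5.7 × N²
N² = 210,000 / (6.3726 × 10⁻⁵) = 3,295,358,253
N ≈ √3,295,358,253 ≈ 57,405.2

57400 RPM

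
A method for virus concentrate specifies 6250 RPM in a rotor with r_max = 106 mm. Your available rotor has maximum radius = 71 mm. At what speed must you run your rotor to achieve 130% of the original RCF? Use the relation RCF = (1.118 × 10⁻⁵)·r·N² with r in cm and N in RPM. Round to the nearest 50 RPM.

≈ 8700 RPM

Original rotor: r = 106 mm = 10.6 cm
RCF_original = 1.118 × 10⁻⁵ × 10.6 × (6250)² = 1.118 × 10⁻⁵ × 10.6 × 39,062,500 ≈ 4,629.2 × g
Target RCF = 1.3 × 4,629.2 ≈ 6,018 × g
Your rotor: r = 71 mm = 7.1 cm
6,018 = 1.118 × 10⁻⁵ × 7.1 × N²
N² = 6,018 / (7.9378 × 10⁻⁵) = 75,814,457
N ≈ √75,814,457 ≈ 8,707.1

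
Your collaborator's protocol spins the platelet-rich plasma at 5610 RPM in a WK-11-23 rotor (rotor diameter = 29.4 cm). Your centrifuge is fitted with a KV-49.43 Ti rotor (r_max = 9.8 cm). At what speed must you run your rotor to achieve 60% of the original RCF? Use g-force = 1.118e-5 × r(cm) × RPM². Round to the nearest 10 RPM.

5320 RPM

Original rotor: r = 29.4 / 2 = 14.7 cm
RCF_original = 1.118 × 10⁻⁵ × 14.7 × (5610)² = 1.118 × 10⁻⁵ × 14.7 × 31,472,100 ≈ 5,172.3 × g
Target RCF = 0.6 × 5,172.3 ≈ 3,103.4 × g
3,103.4 = 1.118 × 10⁻⁵ × 9.8 × N²
N² = 3,103.4 / (10.9564 × 10⁻⁵) = 28,324,997
N ≈ √28,324,997 ≈ 5,322.1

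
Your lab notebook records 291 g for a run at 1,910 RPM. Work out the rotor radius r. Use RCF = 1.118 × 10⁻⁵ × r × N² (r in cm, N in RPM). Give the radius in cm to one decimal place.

≈ 7.1 cm

RCF = 1.118 × 10⁻⁵ × r × N²
291 = 1.118 × 10⁻⁵ × r × (1910)²
r = 291 / (1.118 × 10⁻⁵ × 3,648,100) = 291 / 40.78576 ≈ 7.135 cm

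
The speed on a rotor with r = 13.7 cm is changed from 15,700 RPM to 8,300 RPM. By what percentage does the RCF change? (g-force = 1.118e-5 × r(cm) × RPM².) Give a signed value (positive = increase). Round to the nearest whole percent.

RCF ∝ N², so the ratio is (8300/15700)² = (0.528662)² = 0.2795.
Change = 0.2795 − 1 = -0.7205 → -72.1%.

-72%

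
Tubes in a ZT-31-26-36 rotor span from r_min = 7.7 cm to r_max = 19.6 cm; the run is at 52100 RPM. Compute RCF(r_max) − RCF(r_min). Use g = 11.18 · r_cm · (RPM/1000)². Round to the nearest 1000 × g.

ΔRCF = 11.18 × (r_max − r_min) × (N/1000)² = 11.18 × 11.9 × 2,714.41 ≈ 361,130.5

ΔRCF ≈ 361000 x g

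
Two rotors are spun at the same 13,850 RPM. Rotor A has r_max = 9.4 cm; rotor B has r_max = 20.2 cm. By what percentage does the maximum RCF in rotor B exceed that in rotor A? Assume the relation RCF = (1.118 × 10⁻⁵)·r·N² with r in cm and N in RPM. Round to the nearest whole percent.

115%

At equal RPM, RCF scales linearly with r: ratio = 20.2 / 9.4 = 2.1489.
So rotor B delivers 114.9% more g-force.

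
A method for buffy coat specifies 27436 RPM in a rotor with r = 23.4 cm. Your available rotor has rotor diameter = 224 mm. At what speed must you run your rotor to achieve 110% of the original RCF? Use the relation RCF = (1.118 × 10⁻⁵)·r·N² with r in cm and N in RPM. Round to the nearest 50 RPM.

RCF_original = 1.118 × 10⁻⁵ × 23.4 × (27436)² = 1.118 × 10⁻⁵ × 23.4 × 752,734,096 ≈ 196,924.3 × g
Target RCF = 1.1 × 196,924.3 ≈ 216,616.7 × g
Your rotor: r = 224 mm / 2 = 112 mm = 11.2 cm
216,616.7 = 1.118 × 10⁻⁵ × 11.2 × N²
N² = 216,616.7 / (12.5216 × 10⁻⁵) = 1,729,944,256
N ≈ √1,729,944,256 ≈ 41,592.6

41600 RPM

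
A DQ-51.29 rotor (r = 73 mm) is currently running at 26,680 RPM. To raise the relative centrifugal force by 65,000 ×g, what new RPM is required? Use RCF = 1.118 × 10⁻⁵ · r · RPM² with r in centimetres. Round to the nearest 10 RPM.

r = 73 mm = 7.3 cm
Current RCF = 1.118 × 10⁻⁵ × 7.3 × (26680)² = 1.118 × 10⁻⁵ × 7.3 × 711,822,400 ≈ 58,094.7 × g
Target RCF = 58,094.7 + 65,000 = 123,094.7 × g
N² = 123,094.7 / (8.1614 × 10⁻⁵) = 1,508,254,711
N ≈ √1,508,254,711 ≈ 38,836.3

≈ 38840 RPM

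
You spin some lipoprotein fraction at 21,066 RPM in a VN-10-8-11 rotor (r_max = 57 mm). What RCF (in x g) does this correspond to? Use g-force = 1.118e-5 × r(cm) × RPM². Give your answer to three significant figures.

r = 57 mm = 5.7 cm
RCF = 1.118 × 10⁻⁵ × 5.7 × (21066)² = 1.118 × 10⁻⁵ × 5.7 × 443,776,356 ≈ 28,280.1 × g

28300 x g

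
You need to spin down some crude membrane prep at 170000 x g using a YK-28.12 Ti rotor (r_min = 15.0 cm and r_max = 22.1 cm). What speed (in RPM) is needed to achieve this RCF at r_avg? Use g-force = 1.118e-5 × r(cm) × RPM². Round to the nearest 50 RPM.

r_avg = (15.0 + 22.1) / 2 = 18.55 cm
RCF = 1.118 × 10⁻⁵ × r × N²
170,000 = 1.118 × 10⁻⁵ × 18.55 × N²
N² = 170,000 / (20.7389 × 10⁻⁵) = 819,715,607
N ≈ √819,715,607 ≈ 28,630.7

28650 RPM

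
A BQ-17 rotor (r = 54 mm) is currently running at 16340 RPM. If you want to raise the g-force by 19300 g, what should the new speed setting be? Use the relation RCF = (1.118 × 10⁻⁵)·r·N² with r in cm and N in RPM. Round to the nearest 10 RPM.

24220 RPM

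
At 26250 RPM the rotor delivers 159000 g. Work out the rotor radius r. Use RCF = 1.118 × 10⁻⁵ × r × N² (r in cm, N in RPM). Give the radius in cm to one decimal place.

r ≈ 20.6 cm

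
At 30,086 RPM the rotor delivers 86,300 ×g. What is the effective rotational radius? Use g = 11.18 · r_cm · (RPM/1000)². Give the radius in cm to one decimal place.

≈ 8.5 cm

86300 = 11.18 × r × (30.086)²
r = 86300 / (11.18 × 905.167396) = 86300 / 10119.77 ≈ 8.528 cm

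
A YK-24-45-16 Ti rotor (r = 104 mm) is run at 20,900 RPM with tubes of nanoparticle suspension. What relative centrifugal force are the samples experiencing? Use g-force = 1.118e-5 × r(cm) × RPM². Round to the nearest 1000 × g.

r = 104 mm = 10.4 cm
RCF = 1.118 × 10⁻⁵ × r × N²
RCF = 1.118 × 10⁻⁵ × 10.4 × (20900)² = 1.118 × 10⁻⁵ × 10.4 × 436,810,000 ≈ 50,788.8 × g

51000 x g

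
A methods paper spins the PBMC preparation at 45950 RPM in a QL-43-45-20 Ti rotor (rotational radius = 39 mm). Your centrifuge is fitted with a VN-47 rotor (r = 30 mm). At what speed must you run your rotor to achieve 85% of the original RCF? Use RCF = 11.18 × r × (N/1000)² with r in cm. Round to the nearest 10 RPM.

≈ 48300 RPM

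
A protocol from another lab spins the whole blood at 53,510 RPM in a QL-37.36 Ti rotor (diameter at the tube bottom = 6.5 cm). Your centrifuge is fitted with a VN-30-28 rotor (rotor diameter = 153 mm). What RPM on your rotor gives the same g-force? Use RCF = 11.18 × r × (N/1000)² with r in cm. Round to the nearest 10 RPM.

Original rotor: r = 6.5 / 2 = 3.25 cm
RCF_original = 11.18 × 3.25 × (53.51)² = 11.18 × 3.25 × 2,863.3201 ≈ 104,038.7 × g
Your rotor: r = 153 mm / 2 = 76.5 mm = 7.65 cm
104,038.7 = 11.18 × 7.65 × (N/1000)²
(N/1000)² = 104,038.7 / 85.527 = 1216.443
N = 1000 × √1216.443 ≈ 34,877.5

34880 RPM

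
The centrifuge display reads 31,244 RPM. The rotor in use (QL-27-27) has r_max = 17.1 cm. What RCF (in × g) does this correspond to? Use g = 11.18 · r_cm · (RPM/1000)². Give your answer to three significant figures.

RCF = 11.18 × r × (N/1000)²
RCF = 11.18 × 17.1 × (31.244)² = 11.18 × 17.1 × 976.187536 ≈ 186,625.6 × g

RCF ≈ 187000 × g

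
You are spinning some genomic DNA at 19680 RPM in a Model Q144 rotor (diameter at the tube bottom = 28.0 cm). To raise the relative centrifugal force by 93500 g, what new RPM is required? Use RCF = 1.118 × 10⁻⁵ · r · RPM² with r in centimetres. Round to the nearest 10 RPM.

≈ 31380 RPM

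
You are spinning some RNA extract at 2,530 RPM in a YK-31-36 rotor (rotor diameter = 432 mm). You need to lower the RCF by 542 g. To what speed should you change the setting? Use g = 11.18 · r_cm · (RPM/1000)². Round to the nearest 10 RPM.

r = 432 mm / 2 = 216 mm = 21.6 cm
Current RCF = 11.18 × 21.6 × (2.53)² = 11.18 × 21.6 × 6.4009 ≈ 1,545.7 × g
Target RCF = 1,545.7 − 542 = 1,003.7 × g
(N/1000)² = 1,003.7 / 241.488 = 4.156314
N = 1000 × √4.156314 ≈ 2,038.7

2040 RPM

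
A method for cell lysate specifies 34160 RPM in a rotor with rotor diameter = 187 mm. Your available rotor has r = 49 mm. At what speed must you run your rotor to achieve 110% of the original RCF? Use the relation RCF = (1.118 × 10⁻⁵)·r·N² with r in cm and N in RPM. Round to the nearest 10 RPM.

≈ 49490 RPM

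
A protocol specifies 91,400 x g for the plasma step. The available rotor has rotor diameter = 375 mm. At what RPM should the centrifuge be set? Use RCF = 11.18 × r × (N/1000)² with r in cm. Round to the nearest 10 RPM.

20880 RPM

r = 375 mm / 2 = 187.5 mm = 18.75 cm
RCF = 11.18 × r × (N/1000)²
91,400 = 11.18 × 18.75 × (N/1000)²
(N/1000)² = 91,400 / 209.625 = 436.0167
N = 1000 × √436.0167 ≈ 20,881.0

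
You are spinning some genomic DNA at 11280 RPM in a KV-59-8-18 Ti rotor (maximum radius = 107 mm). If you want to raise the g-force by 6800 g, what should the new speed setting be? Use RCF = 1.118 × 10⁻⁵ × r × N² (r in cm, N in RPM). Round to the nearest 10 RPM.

13570 RPM

r = 107 mm = 10.7 cm
Current RCF = 1.118 × 10⁻⁵ × 10.7 × (11280)² = 1.118 × 10⁻⁵ × 10.7 × 127,238,400 ≈ 15,221 × g
Target RCF = 15,221 + 6,800 = 22,021 × g
N² = 22,021 / (11.9626 × 10⁻⁵) = 184,082,056
N ≈ √184,082,056 ≈ 13,567.7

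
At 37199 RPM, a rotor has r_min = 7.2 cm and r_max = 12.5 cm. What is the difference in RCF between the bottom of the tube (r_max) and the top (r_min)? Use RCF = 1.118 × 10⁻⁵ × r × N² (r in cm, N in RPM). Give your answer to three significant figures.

ΔRCF ≈ 82000 × g

ΔRCF = 1.118 × 10⁻⁵ × (r_max − r_min) × N² = 1.118 × 10⁻⁵ × 5.3 × 1,383,765,601 ≈ 81,993.6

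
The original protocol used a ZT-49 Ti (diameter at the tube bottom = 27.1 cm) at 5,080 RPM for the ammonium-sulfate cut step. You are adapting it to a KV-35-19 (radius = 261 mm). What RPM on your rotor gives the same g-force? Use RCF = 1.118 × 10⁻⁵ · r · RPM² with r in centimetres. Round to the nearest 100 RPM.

3700 RPM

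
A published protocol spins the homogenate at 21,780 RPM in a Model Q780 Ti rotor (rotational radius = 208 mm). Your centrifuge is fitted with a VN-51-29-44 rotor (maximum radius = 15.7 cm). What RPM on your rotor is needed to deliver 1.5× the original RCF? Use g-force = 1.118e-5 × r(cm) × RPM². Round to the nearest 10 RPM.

30700 RPM

Original rotor: r = 208 mm = 20.8 cm
RCF_original = 1.118 × 10⁻⁵ × 20.8 × (21780)² = 1.118 × 10⁻⁵ × 20.8 × 474,368,400 ≈ 110,311.5 × g
Target RCF = 1.5 × 110,311.5 ≈ 165,467.2 × g
165,467.2 = 1.118 × 10⁻⁵ × 15.7 × N²
N² = 165,467.2 / (17.5526 × 10⁻⁵) = 942,693,390
N ≈ √942,693,390 ≈ 30,703.3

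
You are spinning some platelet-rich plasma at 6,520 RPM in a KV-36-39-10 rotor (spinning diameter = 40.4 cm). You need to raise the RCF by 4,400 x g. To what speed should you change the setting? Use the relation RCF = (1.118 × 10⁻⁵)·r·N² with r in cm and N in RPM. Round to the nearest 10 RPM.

7870 RPM

r = 40.4 / 2 = 20.2 cm
Current RCF = 1.118 × 10⁻⁵ × 20.2 × (6520)² = 1.118 × 10⁻⁵ × 20.2 × 42,510,400 ≈ 9,600.4 × g
Target RCF = 9,600.4 + 4,400 = 14,000.4 × g
N² = 14,000.4 / (22.5836 × 10⁻⁵) = 61,993,659
N ≈ √61,993,659 ≈ 7,873.6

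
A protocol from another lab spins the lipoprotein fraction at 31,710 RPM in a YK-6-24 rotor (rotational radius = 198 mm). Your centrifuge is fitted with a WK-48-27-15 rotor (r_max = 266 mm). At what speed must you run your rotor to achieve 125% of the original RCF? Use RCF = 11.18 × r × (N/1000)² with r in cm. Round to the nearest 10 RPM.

30590 RPM

Original rotor: r = 198 mm = 19.8 cm
RCF_original = 11.18 × 19.8 × (31.71)² = 11.18 × 19.8 × 1,005.5241 ≈ 222,586.8 × g
Target RCF = 1.25 × 222,586.8 ≈ 278,233.5 × g
Your rotor: r = 266 mm = 26.6 cm
278,233.5 = 11.18 × 26.6 × (N/1000)²
(N/1000)² = 278,233.5 / 297.388 = 935.5909
N = 1000 × √935.5909 ≈ 30,587.4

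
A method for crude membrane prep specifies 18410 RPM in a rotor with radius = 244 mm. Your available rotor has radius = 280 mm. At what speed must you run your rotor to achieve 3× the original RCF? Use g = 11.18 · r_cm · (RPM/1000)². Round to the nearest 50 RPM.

29750 RPM

Original rotor: r = 244 mm = 24.4 cm
RCF = 11.18 × r × (N/1000)²
RCF_original = 11.18 × 24.4 × (18.41)² = 11.18 × 24.4 × 338.9281 ≈ 92,456.9 × g
Target RCF = 3 × 92,456.9 ≈ 277,370.7 × g
Your rotor: r = 280 mm = 28.0 cm
277,370.7 = 11.18 × 28 × (N/1000)²
(N/1000)² = 277,370.7 / 313.04 = 886.0551
N = 1000 × √886.0551 ≈ 29,766.7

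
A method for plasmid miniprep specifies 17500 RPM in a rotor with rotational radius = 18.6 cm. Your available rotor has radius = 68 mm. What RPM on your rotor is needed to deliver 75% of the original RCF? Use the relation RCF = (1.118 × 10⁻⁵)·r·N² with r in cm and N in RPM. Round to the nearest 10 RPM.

25070 RPM

RCF = 1.118 × 10⁻⁵ × r × N²
RCF_original = 1.118 × 10⁻⁵ × 18.6 × (17500)² = 1.118 × 10⁻⁵ × 18.6 × 306,250,000 ≈ 63,684.1 × g
Target RCF = 0.75 × 63,684.1 ≈ 47,763.1 × g
Your rotor: r = 68 mm = 6.8 cm
47,763.1 = 1.118 × 10⁻⁵ × 6.8 × N²
N² = 47,763.1 / (7.6024 × 10⁻⁵) = 628,263,443
N ≈ √628,263,443 ≈ 25,065.2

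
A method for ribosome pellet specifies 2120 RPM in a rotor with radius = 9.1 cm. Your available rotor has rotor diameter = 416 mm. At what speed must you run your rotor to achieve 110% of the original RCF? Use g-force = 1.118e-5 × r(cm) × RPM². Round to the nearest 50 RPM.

RCF_original = 1.118 × 10⁻⁵ × 9.1 × (2120)² = 1.118 × 10⁻⁵ × 9.1 × 4,494,400 ≈ 457.3 × g
Target RCF = 1.1 × 457.3 ≈ 503 × g
Your rotor: r = 416 mm / 2 = 208 mm = 20.8 cm
503 = 1.118 × 10⁻⁵ × 20.8 × N²
N² = 503 / (23.2544 × 10⁻⁵) = 2,163,032
N ≈ √2,163,032 ≈ 1,470.7

≈ 1450 RPM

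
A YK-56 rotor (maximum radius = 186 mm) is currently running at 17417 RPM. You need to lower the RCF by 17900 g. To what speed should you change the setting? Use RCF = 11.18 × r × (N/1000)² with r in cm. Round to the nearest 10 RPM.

r = 186 mm = 18.6 cm
Current RCF = 11.18 × 18.6 × (17.417)² = 11.18 × 18.6 × 303.351889 ≈ 63,081.4 × g
Target RCF = 63,081.4 − 17,900 = 45,181.4 × g
(N/1000)² = 45,181.4 / 207.948 = 217.2726
N = 1000 × √217.2726 ≈ 14,740.2

≈ 14740 RPM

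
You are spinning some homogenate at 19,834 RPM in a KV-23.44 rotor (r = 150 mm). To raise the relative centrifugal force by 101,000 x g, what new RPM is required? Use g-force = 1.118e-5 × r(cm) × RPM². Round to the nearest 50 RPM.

≈ 31550 RPM

r = 150 mm = 15.0 cm
Current RCF = 1.118 × 10⁻⁵ × 15 × (19834)² = 1.118 × 10⁻⁵ × 15 × 393,387,556 ≈ 65,971.1 × g
Target RCF = 65,971.1 + 101,000 = 166,971.1 × g
N² = 166,971.1 / (16.77 × 10⁻⁵) = 995,653,548
N ≈ √995,653,548 ≈ 31,554.0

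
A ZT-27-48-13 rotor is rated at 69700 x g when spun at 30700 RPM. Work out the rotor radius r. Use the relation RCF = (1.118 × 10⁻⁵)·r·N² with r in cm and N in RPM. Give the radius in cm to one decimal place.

RCF = 1.118 × 10⁻⁵ × r × N²
69700 = 1.118 × 10⁻⁵ × r × (30700)²
r = 69700 / (1.118 × 10⁻⁵ × 942,490,000) = 69700 / 10537.04 ≈ 6.615 cm

r ≈ 6.6 cm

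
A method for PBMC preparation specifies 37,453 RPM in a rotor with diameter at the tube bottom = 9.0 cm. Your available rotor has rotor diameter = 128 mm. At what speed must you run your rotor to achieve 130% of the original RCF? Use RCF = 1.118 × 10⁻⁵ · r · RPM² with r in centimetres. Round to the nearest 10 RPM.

≈ 35810 RPM

Original rotor: r = 9.0 / 2 = 4.5 cm
RCF_original = 1.118 × 10⁻⁵ × 4.5 × (37453)² = 1.118 × 10⁻⁵ × 4.5 × 1,402,727,209 ≈ 70,571.2 × g
Target RCF = 1.3 × 70,571.2 ≈ 91,742.6 × g
Your rotor: r = 128 mm / 2 = 64 mm = 6.4 cm
91,742.6 = 1.118 × 10⁻⁵ × 6.4 × N²
N² = 91,742.6 / (7.1552 × 10⁻⁵) = 1,282,180,792
N ≈ √1,282,180,792 ≈ 35,807.6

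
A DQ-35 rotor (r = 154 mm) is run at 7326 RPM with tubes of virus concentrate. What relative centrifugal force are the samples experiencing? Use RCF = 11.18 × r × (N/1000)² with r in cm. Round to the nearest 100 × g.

RCF ≈ 9200 ×g

r = 154 mm = 15.4 cm
RCF = 11.18 × 15.4 × (7.326)² = 11.18 × 15.4 × 53.670276 ≈ 9,240.5 × g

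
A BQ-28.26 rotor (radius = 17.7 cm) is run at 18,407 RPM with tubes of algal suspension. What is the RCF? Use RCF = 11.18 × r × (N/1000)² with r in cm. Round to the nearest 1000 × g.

RCF ≈ 67000 × g

RCF = 11.18 × 17.7 × (18.407)² = 11.18 × 17.7 × 338.817649 ≈ 67,047.3 × g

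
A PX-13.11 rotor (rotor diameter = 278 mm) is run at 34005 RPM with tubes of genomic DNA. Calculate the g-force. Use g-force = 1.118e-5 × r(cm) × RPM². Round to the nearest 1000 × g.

r = 278 mm / 2 = 139 mm = 13.9 cm
RCF = 1.118 × 10⁻⁵ × 13.9 × (34005)² = 1.118 × 10⁻⁵ × 13.9 × 1,156,340,025 ≈ 179,697.6 × g

RCF ≈ 180000 ×g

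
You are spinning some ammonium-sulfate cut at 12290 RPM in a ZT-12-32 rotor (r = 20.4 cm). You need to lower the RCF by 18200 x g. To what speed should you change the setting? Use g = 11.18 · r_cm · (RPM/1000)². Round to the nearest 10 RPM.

Current RCF = 11.18 × 20.4 × (12.29)² = 11.18 × 20.4 × 151.0441 ≈ 34,448.9 × g
Target RCF = 34,448.9 − 18,200 = 16,248.9 × g
(N/1000)² = 16,248.9 / 228.072 = 71.24461
N = 1000 × √71.24461 ≈ 8,440.7

8440 RPM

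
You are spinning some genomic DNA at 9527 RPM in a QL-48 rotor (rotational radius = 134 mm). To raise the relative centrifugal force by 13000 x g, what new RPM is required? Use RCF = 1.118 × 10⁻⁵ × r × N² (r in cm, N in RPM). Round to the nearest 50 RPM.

r = 134 mm = 13.4 cm
Current RCF = 1.118 × 10⁻⁵ × 13.4 × (9527)² = 1.118 × 10⁻⁵ × 13.4 × 90,763,729 ≈ 13,597.5 × g
Target RCF = 13,597.5 + 13,000 = 26,597.5 × g
N² = 26,597.5 / (14.9812 × 10⁻⁵) = 177,539,182
N ≈ √177,539,182 ≈ 13,324.4

N₂ ≈ 13300 RPM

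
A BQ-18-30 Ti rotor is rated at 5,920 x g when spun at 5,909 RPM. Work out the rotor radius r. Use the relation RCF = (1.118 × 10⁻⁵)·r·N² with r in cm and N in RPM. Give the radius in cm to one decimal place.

15.2 cm

5920 = 1.118 × 10⁻⁵ × r × (5909)²
r = 5920 / (1.118 × 10⁻⁵ × 34,916,281) = 5920 / 390.364 ≈ 15.165 cm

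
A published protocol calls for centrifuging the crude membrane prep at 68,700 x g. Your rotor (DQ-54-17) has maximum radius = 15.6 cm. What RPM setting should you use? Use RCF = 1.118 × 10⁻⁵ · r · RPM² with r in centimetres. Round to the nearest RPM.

68,700 = 1.118 × 10⁻⁵ × 15.6 × N²
N² = 68,700 / (17.4408 × 10⁻⁵) = 393,903,949
N ≈ √393,903,949 ≈ 19,847.0

N ≈ 19847 RPM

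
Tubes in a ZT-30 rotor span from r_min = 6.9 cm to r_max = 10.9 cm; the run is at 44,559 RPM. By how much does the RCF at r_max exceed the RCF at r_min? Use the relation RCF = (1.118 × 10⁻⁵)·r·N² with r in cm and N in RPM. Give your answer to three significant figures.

≈ 88800 x g

RCF_max = 1.118 × 10⁻⁵ × 10.9 × (44559)² = 1.118 × 10⁻⁵ × 10.9 × 1,985,504,481 ≈ 241,957.5 × g
RCF_min = 1.118 × 10⁻⁵ × 6.9 × (44559)² = 1.118 × 10⁻⁵ × 6.9 × 1,985,504,481 ≈ 153,165.8 × g
ΔRCF = 241,957.5 − 153,165.8 = 88,791.7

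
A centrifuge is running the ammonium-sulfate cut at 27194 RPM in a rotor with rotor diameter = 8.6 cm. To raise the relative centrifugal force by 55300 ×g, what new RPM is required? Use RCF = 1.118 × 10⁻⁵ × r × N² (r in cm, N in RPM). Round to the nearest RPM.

r = 8.6 / 2 = 4.3 cm
Current RCF = 1.118 × 10⁻⁵ × 4.3 × (27194)² = 1.118 × 10⁻⁵ × 4.3 × 739,513,636 ≈ 35,551.4 × g
Target RCF = 35,551.4 + 55,300 = 90,851.4 × g
N² = 90,851.4 / (4.8074 × 10⁻⁵) = 1,889,824,021
N ≈ √1,889,824,021 ≈ 43,472.1

≈ 43472 RPM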